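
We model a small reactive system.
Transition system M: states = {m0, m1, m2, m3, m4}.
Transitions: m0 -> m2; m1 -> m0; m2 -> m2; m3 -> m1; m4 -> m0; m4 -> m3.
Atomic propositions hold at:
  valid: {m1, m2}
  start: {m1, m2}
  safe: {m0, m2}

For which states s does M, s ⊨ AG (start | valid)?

Sat(start | valid) = {m1, m2}
AG (start | valid): greatest fixpoint, start Z0 = {m1, m2}, keep only states in Sat with every successor in Z. Z1 = {m2}; fixed.
Sat(AG (start | valid)) = {m2}

{m2}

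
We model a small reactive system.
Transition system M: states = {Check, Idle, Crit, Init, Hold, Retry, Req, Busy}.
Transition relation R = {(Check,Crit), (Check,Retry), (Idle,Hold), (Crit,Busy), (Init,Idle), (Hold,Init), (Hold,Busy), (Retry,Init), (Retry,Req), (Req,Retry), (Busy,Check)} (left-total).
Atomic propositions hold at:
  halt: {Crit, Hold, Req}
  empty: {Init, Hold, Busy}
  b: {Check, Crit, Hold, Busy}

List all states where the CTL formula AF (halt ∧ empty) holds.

Sat(halt ∧ empty) = {Hold}
AF (halt ∧ empty): least fixpoint, start Z0 = {Hold}, add states with every successor in Z. Z1 = {Idle, Hold}; Z2 = {Idle, Init, Hold}; fixed.
Sat(AF (halt ∧ empty)) = {Idle, Init, Hold}

{Idle, Init, Hold}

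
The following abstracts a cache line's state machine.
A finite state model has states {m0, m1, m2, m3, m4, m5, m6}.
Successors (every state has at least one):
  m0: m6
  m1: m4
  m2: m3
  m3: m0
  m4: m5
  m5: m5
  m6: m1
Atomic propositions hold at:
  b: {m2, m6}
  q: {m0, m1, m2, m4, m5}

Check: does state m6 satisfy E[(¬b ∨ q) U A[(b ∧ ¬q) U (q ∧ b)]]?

No

Sat(¬b) = {m0, m1, m3, m4, m5}
Sat(¬b ∨ q) = {m0, m1, m2, m3, m4, m5}
Sat(¬q) = {m3, m6}
Sat(b ∧ ¬q) = {m6}
Sat(q ∧ b) = {m2}
A[(b ∧ ¬q) U (q ∧ b)]: least fixpoint, start Z0 = Sat((q ∧ b)) = {m2}, add states in Sat(b ∧ ¬q) with every successor in Z. Already a fixed point.
Sat(A[(b ∧ ¬q) U (q ∧ b)]) = {m2}
E[(¬b ∨ q) U A[(b ∧ ¬q) U (q ∧ b)]]: least fixpoint, start Z0 = Sat(A[(b ∧ ¬q) U (q ∧ b)]) = {m2}, add states in Sat(¬b ∨ q) with some successor in Z. Already a fixed point.
Sat(E[(¬b ∨ q) U A[(b ∧ ¬q) U (q ∧ b)]]) = {m2}
m6 ∉ Sat(E[(¬b ∨ q) U A[(b ∧ ¬q) U (q ∧ b)]]) = {m2}, so the formula does not hold at m6.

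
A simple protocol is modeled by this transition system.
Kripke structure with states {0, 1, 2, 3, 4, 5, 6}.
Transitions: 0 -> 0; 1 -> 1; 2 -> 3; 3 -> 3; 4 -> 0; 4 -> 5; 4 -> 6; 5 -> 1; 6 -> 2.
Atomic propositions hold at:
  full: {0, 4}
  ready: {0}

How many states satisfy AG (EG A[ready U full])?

1

A[ready U full]: least fixpoint, start Z0 = Sat(full) = {0, 4}, add states in Sat(ready) with every successor in Z. Already a fixed point.
Sat(A[ready U full]) = {0, 4}
EG A[ready U full]: greatest fixpoint, start Z0 = {0, 4}, keep only states in Sat with some successor in Z. Already a fixed point.
Sat(EG A[ready U full]) = {0, 4}
AG (EG A[ready U full]): greatest fixpoint, start Z0 = {0, 4}, keep only states in Sat with every successor in Z. Z1 = {0}; fixed.
Sat(AG (EG A[ready U full])) = {0}
|Sat(AG (EG A[ready U full]))| = |{0}| = 1.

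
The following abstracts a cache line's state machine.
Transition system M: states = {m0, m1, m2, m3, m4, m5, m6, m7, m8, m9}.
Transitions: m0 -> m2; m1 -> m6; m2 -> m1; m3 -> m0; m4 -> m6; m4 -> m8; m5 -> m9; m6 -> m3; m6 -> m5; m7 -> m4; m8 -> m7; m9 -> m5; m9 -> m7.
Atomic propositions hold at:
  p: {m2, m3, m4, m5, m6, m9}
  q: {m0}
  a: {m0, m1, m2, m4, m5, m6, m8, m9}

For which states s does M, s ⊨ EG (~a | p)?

Sat(~a) = {m3, m7}
Sat(~a | p) = {m2, m3, m4, m5, m6, m7, m9}
EG (~a | p): greatest fixpoint, start Z0 = {m2, m3, m4, m5, m6, m7, m9}, keep only states in Sat with some successor in Z. Z1 = {m4, m5, m6, m7, m9}; fixed.
Sat(EG (~a | p)) = {m4, m5, m6, m7, m9}

{m4, m5, m6, m7, m9}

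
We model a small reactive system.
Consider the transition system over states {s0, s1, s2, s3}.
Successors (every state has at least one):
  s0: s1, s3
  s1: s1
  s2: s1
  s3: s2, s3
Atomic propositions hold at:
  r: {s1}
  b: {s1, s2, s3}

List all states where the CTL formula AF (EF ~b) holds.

Sat(~b) = {s0}
EF ~b: least fixpoint, start Z0 = {s0}, add states with some successor in Z. Already a fixed point.
Sat(EF ~b) = {s0}
AF (EF ~b): least fixpoint, start Z0 = {s0}, add states with every successor in Z. Already a fixed point.
Sat(AF (EF ~b)) = {s0}

{s0}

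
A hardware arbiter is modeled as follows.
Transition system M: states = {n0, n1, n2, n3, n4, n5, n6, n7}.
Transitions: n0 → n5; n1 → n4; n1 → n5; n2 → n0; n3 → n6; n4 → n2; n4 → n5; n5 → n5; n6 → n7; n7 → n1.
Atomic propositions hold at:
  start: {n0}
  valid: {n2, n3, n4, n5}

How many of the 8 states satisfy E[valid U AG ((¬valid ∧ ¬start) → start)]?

4

Sat(¬valid) = {n0, n1, n6, n7}
Sat(¬start) = {n1, n2, n3, n4, n5, n6, n7}
Sat(¬valid ∧ ¬start) = {n1, n6, n7}
Sat((¬valid ∧ ¬start) → start) = {n0, n2, n3, n4, n5}
AG ((¬valid ∧ ¬start) → start): greatest fixpoint, start Z0 = {n0, n2, n3, n4, n5}, keep only states in Sat with every successor in Z. Z1 = {n0, n2, n4, n5}; fixed.
Sat(AG ((¬valid ∧ ¬start) → start)) = {n0, n2, n4, n5}
E[valid U AG ((¬valid ∧ ¬start) → start)]: least fixpoint, start Z0 = Sat(AG ((¬valid ∧ ¬start) → start)) = {n0, n2, n4, n5}, add states in Sat(valid) with some successor in Z. Already a fixed point.
Sat(E[valid U AG ((¬valid ∧ ¬start) → start)]) = {n0, n2, n4, n5}
|Sat(E[valid U AG ((¬valid ∧ ¬start) → start)])| = |{n0, n2, n4, n5}| = 4.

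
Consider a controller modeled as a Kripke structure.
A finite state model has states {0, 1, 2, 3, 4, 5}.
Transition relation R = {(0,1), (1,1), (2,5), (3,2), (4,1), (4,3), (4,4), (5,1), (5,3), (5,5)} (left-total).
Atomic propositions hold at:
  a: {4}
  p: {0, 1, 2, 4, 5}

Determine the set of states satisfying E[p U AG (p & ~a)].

{0, 1, 2, 4, 5}

Sat(~a) = {0, 1, 2, 3, 5}
Sat(p & ~a) = {0, 1, 2, 5}
AG (p & ~a): greatest fixpoint, start Z0 = {0, 1, 2, 5}, keep only states in Sat with every successor in Z. Z1 = {0, 1, 2}; Z2 = {0, 1}; fixed.
Sat(AG (p & ~a)) = {0, 1}
E[p U AG (p & ~a)]: least fixpoint, start Z0 = Sat(AG (p & ~a)) = {0, 1}, add states in Sat(p) with some successor in Z. Z1 = {0, 1, 4, 5}; Z2 = {0, 1, 2, 4, 5}; fixed.
Sat(E[p U AG (p & ~a)]) = {0, 1, 2, 4, 5}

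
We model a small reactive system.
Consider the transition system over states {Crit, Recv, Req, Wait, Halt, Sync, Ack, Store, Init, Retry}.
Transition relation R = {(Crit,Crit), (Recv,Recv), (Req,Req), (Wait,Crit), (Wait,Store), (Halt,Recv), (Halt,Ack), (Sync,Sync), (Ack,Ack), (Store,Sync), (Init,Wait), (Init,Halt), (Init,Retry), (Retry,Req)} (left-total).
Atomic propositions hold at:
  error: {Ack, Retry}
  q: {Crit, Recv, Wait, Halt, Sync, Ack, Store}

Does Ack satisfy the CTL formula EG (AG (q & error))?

Yes

Sat(q & error) = {Ack}
AG (q & error): greatest fixpoint, start Z0 = {Ack}, keep only states in Sat with every successor in Z. Already a fixed point.
Sat(AG (q & error)) = {Ack}
EG (AG (q & error)): greatest fixpoint, start Z0 = {Ack}, keep only states in Sat with some successor in Z. Already a fixed point.
Sat(EG (AG (q & error))) = {Ack}
Ack ∈ Sat(EG (AG (q & error))) = {Ack}, so the formula holds at Ack.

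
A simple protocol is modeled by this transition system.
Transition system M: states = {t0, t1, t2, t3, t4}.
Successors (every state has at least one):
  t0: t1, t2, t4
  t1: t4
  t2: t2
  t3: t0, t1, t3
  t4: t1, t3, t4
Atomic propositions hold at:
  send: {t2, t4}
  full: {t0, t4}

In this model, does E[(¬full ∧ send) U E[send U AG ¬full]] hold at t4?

No

Sat(¬full) = {t1, t2, t3}
Sat(¬full ∧ send) = {t2}
AG ¬full: greatest fixpoint, start Z0 = {t1, t2, t3}, keep only states in Sat with every successor in Z. Z1 = {t2}; fixed.
Sat(AG ¬full) = {t2}
E[send U AG ¬full]: least fixpoint, start Z0 = Sat(AG ¬full) = {t2}, add states in Sat(send) with some successor in Z. Already a fixed point.
Sat(E[send U AG ¬full]) = {t2}
E[(¬full ∧ send) U E[send U AG ¬full]]: least fixpoint, start Z0 = Sat(E[send U AG ¬full]) = {t2}, add states in Sat(¬full ∧ send) with some successor in Z. Already a fixed point.
Sat(E[(¬full ∧ send) U E[send U AG ¬full]]) = {t2}
t4 ∉ Sat(E[(¬full ∧ send) U E[send U AG ¬full]]) = {t2}, so the formula does not hold at t4.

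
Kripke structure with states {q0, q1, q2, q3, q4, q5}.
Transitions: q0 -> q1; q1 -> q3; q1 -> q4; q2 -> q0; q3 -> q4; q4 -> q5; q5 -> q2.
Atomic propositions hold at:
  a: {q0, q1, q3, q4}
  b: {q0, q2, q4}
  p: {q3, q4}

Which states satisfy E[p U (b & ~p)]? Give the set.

{q0, q2}

Sat(~p) = {q0, q1, q2, q5}
Sat(b & ~p) = {q0, q2}
E[p U (b & ~p)]: least fixpoint, start Z0 = Sat((b & ~p)) = {q0, q2}, add states in Sat(p) with some successor in Z. Already a fixed point.
Sat(E[p U (b & ~p)]) = {q0, q2}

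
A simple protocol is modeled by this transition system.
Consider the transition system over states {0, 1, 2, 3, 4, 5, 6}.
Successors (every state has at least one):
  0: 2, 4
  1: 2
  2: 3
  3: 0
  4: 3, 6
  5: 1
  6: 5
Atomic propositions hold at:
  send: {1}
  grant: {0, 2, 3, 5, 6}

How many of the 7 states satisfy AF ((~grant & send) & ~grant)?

3

Sat(~grant) = {1, 4}
Sat(~grant & send) = {1}
Sat((~grant & send) & ~grant) = {1}
AF ((~grant & send) & ~grant): least fixpoint, start Z0 = {1}, add states with every successor in Z. Z1 = {1, 5}; Z2 = {1, 5, 6}; fixed.
Sat(AF ((~grant & send) & ~grant)) = {1, 5, 6}
|Sat(AF ((~grant & send) & ~grant))| = |{1, 5, 6}| = 3.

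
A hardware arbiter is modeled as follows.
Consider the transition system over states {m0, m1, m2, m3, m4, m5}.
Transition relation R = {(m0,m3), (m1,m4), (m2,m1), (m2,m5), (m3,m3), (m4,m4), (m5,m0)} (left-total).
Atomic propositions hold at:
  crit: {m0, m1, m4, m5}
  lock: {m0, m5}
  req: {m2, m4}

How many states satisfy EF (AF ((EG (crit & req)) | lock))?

5

Sat(crit & req) = {m4}
EG (crit & req): greatest fixpoint, start Z0 = {m4}, keep only states in Sat with some successor in Z. Already a fixed point.
Sat(EG (crit & req)) = {m4}
Sat((EG (crit & req)) | lock) = {m0, m4, m5}
AF ((EG (crit & req)) | lock): least fixpoint, start Z0 = {m0, m4, m5}, add states with every successor in Z. Z1 = {m0, m1, m4, m5}; Z2 = {m0, m1, m2, m4, m5}; fixed.
Sat(AF ((EG (crit & req)) | lock)) = {m0, m1, m2, m4, m5}
EF (AF ((EG (crit & req)) | lock)): least fixpoint, start Z0 = {m0, m1, m2, m4, m5}, add states with some successor in Z. Already a fixed point.
Sat(EF (AF ((EG (crit & req)) | lock))) = {m0, m1, m2, m4, m5}
|Sat(EF (AF ((EG (crit & req)) | lock)))| = |{m0, m1, m2, m4, m5}| = 5.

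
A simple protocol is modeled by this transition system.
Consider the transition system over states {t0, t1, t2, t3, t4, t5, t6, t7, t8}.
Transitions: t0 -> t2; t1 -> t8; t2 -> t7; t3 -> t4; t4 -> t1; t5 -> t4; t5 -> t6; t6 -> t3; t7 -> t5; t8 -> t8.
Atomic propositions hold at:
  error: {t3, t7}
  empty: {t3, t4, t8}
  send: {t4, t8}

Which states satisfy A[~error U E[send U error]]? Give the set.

Sat(~error) = {t0, t1, t2, t4, t5, t6, t8}
E[send U error]: least fixpoint, start Z0 = Sat(error) = {t3, t7}, add states in Sat(send) with some successor in Z. Already a fixed point.
Sat(E[send U error]) = {t3, t7}
A[~error U E[send U error]]: least fixpoint, start Z0 = Sat(E[send U error]) = {t3, t7}, add states in Sat(~error) with every successor in Z. Z1 = {t2, t3, t6, t7}; Z2 = {t0, t2, t3, t6, t7}; fixed.
Sat(A[~error U E[send U error]]) = {t0, t2, t3, t6, t7}

{t0, t2, t3, t6, t7}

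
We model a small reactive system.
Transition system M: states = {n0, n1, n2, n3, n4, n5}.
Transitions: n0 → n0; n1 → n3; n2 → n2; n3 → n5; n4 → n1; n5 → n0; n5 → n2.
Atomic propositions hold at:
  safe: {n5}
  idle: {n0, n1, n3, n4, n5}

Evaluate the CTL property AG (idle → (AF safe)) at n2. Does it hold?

AF safe: least fixpoint, start Z0 = {n5}, add states with every successor in Z. Z1 = {n3, n5}; Z2 = {n1, n3, n5}; Z3 = {n1, n3, n4, n5}; fixed.
Sat(AF safe) = {n1, n3, n4, n5}
Sat(idle → (AF safe)) = {n1, n2, n3, n4, n5}
AG (idle → (AF safe)): greatest fixpoint, start Z0 = {n1, n2, n3, n4, n5}, keep only states in Sat with every successor in Z. Z1 = {n1, n2, n3, n4}; Z2 = {n1, n2, n4}; Z3 = {n2, n4}; Z4 = {n2}; fixed.
Sat(AG (idle → (AF safe))) = {n2}
n2 ∈ Sat(AG (idle → (AF safe))) = {n2}, so the formula holds at n2.

Yes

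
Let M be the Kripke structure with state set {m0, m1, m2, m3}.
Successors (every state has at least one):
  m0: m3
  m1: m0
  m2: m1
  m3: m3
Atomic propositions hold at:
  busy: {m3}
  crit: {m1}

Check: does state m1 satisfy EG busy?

No

EG busy: greatest fixpoint, start Z0 = {m3}, keep only states in Sat with some successor in Z. Already a fixed point.
Sat(EG busy) = {m3}
m1 ∉ Sat(EG busy) = {m3}, so the formula does not hold at m1.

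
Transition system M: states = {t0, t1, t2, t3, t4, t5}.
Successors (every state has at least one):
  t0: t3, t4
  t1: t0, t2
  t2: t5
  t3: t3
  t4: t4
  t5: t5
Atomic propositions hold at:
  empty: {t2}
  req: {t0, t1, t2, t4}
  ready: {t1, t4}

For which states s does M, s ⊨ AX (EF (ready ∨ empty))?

Sat(ready ∨ empty) = {t1, t2, t4}
EF (ready ∨ empty): least fixpoint, start Z0 = {t1, t2, t4}, add states with some successor in Z. Z1 = {t0, t1, t2, t4}; fixed.
Sat(EF (ready ∨ empty)) = {t0, t1, t2, t4}
Sat(AX (EF (ready ∨ empty))) = {s : every successor in {t0, t1, t2, t4}} = {t1, t4}

{t1, t4}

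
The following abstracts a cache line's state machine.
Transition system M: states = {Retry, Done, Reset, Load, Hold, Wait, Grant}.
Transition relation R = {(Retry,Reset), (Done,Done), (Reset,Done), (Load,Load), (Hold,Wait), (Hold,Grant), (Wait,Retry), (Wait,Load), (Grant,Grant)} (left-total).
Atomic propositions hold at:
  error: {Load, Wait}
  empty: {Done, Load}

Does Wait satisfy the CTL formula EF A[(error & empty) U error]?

Yes

Sat(error & empty) = {Load}
A[(error & empty) U error]: least fixpoint, start Z0 = Sat(error) = {Load, Wait}, add states in Sat(error & empty) with every successor in Z. Already a fixed point.
Sat(A[(error & empty) U error]) = {Load, Wait}
EF A[(error & empty) U error]: least fixpoint, start Z0 = {Load, Wait}, add states with some successor in Z. Z1 = {Load, Hold, Wait}; fixed.
Sat(EF A[(error & empty) U error]) = {Load, Hold, Wait}
Wait ∈ Sat(EF A[(error & empty) U error]) = {Load, Hold, Wait}, so the formula holds at Wait.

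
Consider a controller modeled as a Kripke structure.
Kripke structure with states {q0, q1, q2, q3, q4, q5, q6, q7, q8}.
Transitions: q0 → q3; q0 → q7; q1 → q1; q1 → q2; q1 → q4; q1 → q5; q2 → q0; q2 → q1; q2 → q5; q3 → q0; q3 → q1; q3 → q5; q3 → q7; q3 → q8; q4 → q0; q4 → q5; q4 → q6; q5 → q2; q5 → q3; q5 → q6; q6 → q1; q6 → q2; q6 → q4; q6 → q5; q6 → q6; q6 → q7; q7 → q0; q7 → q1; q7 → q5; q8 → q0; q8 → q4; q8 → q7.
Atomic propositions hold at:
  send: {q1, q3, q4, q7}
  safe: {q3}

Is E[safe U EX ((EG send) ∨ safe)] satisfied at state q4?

No

EG send: greatest fixpoint, start Z0 = {q1, q3, q4, q7}, keep only states in Sat with some successor in Z. Z1 = {q1, q3, q7}; fixed.
Sat(EG send) = {q1, q3, q7}
Sat((EG send) ∨ safe) = {q1, q3, q7}
Sat(EX ((EG send) ∨ safe)) = {s : some successor in {q1, q3, q7}} = {q0, q1, q2, q3, q5, q6, q7, q8}
E[safe U EX ((EG send) ∨ safe)]: least fixpoint, start Z0 = Sat(EX ((EG send) ∨ safe)) = {q0, q1, q2, q3, q5, q6, q7, q8}, add states in Sat(safe) with some successor in Z. Already a fixed point.
Sat(E[safe U EX ((EG send) ∨ safe)]) = {q0, q1, q2, q3, q5, q6, q7, q8}
q4 ∉ Sat(E[safe U EX ((EG send) ∨ safe)]) = {q0, q1, q2, q3, q5, q6, q7, q8}, so the formula does not hold at q4.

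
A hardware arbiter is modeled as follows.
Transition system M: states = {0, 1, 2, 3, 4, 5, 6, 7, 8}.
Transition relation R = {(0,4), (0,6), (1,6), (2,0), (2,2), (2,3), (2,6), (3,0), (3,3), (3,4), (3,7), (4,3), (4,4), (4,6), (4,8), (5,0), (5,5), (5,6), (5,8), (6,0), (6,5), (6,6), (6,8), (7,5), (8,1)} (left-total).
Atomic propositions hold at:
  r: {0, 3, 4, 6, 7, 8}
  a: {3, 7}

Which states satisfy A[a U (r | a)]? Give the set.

{0, 3, 4, 6, 7, 8}

Sat(r | a) = {0, 3, 4, 6, 7, 8}
A[a U (r | a)]: least fixpoint, start Z0 = Sat((r | a)) = {0, 3, 4, 6, 7, 8}, add states in Sat(a) with every successor in Z. Already a fixed point.
Sat(A[a U (r | a)]) = {0, 3, 4, 6, 7, 8}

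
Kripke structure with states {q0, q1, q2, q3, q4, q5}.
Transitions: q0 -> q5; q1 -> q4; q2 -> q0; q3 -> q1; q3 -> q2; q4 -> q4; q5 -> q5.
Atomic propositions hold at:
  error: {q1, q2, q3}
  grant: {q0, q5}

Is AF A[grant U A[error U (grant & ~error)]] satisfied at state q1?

No

Sat(~error) = {q0, q4, q5}
Sat(grant & ~error) = {q0, q5}
A[error U (grant & ~error)]: least fixpoint, start Z0 = Sat((grant & ~error)) = {q0, q5}, add states in Sat(error) with every successor in Z. Z1 = {q0, q2, q5}; fixed.
Sat(A[error U (grant & ~error)]) = {q0, q2, q5}
A[grant U A[error U (grant & ~error)]]: least fixpoint, start Z0 = Sat(A[error U (grant & ~error)]) = {q0, q2, q5}, add states in Sat(grant) with every successor in Z. Already a fixed point.
Sat(A[grant U A[error U (grant & ~error)]]) = {q0, q2, q5}
AF A[grant U A[error U (grant & ~error)]]: least fixpoint, start Z0 = {q0, q2, q5}, add states with every successor in Z. Already a fixed point.
Sat(AF A[grant U A[error U (grant & ~error)]]) = {q0, q2, q5}
q1 ∉ Sat(AF A[grant U A[error U (grant & ~error)]]) = {q0, q2, q5}, so the formula does not hold at q1.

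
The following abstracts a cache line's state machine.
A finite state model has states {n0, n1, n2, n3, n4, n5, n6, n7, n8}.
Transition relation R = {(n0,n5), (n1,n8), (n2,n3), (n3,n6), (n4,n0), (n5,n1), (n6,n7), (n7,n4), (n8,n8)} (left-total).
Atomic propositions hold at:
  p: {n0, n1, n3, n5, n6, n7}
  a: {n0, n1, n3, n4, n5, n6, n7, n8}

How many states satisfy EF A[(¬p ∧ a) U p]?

Sat(¬p) = {n2, n4, n8}
Sat(¬p ∧ a) = {n4, n8}
A[(¬p ∧ a) U p]: least fixpoint, start Z0 = Sat(p) = {n0, n1, n3, n5, n6, n7}, add states in Sat(¬p ∧ a) with every successor in Z. Z1 = {n0, n1, n3, n4, n5, n6, n7}; fixed.
Sat(A[(¬p ∧ a) U p]) = {n0, n1, n3, n4, n5, n6, n7}
EF A[(¬p ∧ a) U p]: least fixpoint, start Z0 = {n0, n1, n3, n4, n5, n6, n7}, add states with some successor in Z. Z1 = {n0, n1, n2, n3, n4, n5, n6, n7}; fixed.
Sat(EF A[(¬p ∧ a) U p]) = {n0, n1, n2, n3, n4, n5, n6, n7}
|Sat(EF A[(¬p ∧ a) U p])| = |{n0, n1, n2, n3, n4, n5, n6, n7}| = 8.

8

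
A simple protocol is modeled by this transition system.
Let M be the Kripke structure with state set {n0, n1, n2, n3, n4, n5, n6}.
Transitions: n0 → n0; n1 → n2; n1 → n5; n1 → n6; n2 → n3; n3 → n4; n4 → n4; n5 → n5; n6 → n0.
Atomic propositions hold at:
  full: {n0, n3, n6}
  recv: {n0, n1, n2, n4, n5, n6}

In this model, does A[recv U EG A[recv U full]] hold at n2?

A[recv U full]: least fixpoint, start Z0 = Sat(full) = {n0, n3, n6}, add states in Sat(recv) with every successor in Z. Z1 = {n0, n2, n3, n6}; fixed.
Sat(A[recv U full]) = {n0, n2, n3, n6}
EG A[recv U full]: greatest fixpoint, start Z0 = {n0, n2, n3, n6}, keep only states in Sat with some successor in Z. Z1 = {n0, n2, n6}; Z2 = {n0, n6}; fixed.
Sat(EG A[recv U full]) = {n0, n6}
A[recv U EG A[recv U full]]: least fixpoint, start Z0 = Sat(EG A[recv U full]) = {n0, n6}, add states in Sat(recv) with every successor in Z. Already a fixed point.
Sat(A[recv U EG A[recv U full]]) = {n0, n6}
n2 ∉ Sat(A[recv U EG A[recv U full]]) = {n0, n6}, so the formula does not hold at n2.

No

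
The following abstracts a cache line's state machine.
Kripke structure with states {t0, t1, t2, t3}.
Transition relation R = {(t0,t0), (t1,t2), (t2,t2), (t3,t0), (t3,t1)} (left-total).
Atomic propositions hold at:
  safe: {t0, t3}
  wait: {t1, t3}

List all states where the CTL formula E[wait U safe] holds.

E[wait U safe]: least fixpoint, start Z0 = Sat(safe) = {t0, t3}, add states in Sat(wait) with some successor in Z. Already a fixed point.
Sat(E[wait U safe]) = {t0, t3}

{t0, t3}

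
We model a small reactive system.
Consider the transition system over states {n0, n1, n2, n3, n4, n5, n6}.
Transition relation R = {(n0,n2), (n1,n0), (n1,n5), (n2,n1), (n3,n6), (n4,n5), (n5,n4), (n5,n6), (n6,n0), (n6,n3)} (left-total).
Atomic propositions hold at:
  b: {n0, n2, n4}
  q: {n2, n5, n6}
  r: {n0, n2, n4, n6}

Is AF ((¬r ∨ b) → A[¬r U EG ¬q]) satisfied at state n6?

Yes

Sat(¬r) = {n1, n3, n5}
Sat(¬r ∨ b) = {n0, n1, n2, n3, n4, n5}
Sat(¬q) = {n0, n1, n3, n4}
EG ¬q: greatest fixpoint, start Z0 = {n0, n1, n3, n4}, keep only states in Sat with some successor in Z. Z1 = {n1}; Z2 = ∅; fixed.
Sat(EG ¬q) = ∅
A[¬r U EG ¬q]: least fixpoint, start Z0 = Sat(EG ¬q) = ∅, add states in Sat(¬r) with every successor in Z. Already a fixed point.
Sat(A[¬r U EG ¬q]) = ∅
Sat((¬r ∨ b) → A[¬r U EG ¬q]) = {n6}
AF ((¬r ∨ b) → A[¬r U EG ¬q]): least fixpoint, start Z0 = {n6}, add states with every successor in Z. Z1 = {n3, n6}; fixed.
Sat(AF ((¬r ∨ b) → A[¬r U EG ¬q])) = {n3, n6}
n6 ∈ Sat(AF ((¬r ∨ b) → A[¬r U EG ¬q])) = {n3, n6}, so the formula holds at n6.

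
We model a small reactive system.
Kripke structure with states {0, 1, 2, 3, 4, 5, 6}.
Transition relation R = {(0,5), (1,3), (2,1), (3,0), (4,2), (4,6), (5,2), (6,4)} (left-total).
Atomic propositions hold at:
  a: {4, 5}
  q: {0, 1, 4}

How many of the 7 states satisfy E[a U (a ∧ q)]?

1

Sat(a ∧ q) = {4}
E[a U (a ∧ q)]: least fixpoint, start Z0 = Sat((a ∧ q)) = {4}, add states in Sat(a) with some successor in Z. Already a fixed point.
Sat(E[a U (a ∧ q)]) = {4}
|Sat(E[a U (a ∧ q)])| = |{4}| = 1.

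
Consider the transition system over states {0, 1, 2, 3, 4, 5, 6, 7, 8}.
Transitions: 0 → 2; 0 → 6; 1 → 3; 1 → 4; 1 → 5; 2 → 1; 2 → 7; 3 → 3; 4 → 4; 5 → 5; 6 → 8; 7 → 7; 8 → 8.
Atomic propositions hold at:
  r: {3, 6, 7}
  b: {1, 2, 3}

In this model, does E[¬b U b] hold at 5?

No

Sat(¬b) = {0, 4, 5, 6, 7, 8}
E[¬b U b]: least fixpoint, start Z0 = Sat(b) = {1, 2, 3}, add states in Sat(¬b) with some successor in Z. Z1 = {0, 1, 2, 3}; fixed.
Sat(E[¬b U b]) = {0, 1, 2, 3}
5 ∉ Sat(E[¬b U b]) = {0, 1, 2, 3}, so the formula does not hold at 5.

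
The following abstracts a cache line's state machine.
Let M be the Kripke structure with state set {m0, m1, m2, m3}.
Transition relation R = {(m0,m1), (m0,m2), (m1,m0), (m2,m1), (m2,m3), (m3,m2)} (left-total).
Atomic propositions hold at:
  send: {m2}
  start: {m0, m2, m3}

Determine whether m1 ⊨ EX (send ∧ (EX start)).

No

Sat(EX start) = {s : some successor in {m0, m2, m3}} = {m0, m1, m2, m3}
Sat(send ∧ (EX start)) = {m2}
Sat(EX (send ∧ (EX start))) = {s : some successor in {m2}} = {m0, m3}
m1 ∉ Sat(EX (send ∧ (EX start))) = {m0, m3}, so the formula does not hold at m1.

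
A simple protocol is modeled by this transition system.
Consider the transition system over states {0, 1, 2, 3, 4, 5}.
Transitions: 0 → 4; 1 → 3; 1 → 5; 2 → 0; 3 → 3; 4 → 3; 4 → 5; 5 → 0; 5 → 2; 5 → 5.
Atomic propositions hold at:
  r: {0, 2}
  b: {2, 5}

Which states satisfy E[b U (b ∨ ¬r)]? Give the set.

{1, 2, 3, 4, 5}

Sat(¬r) = {1, 3, 4, 5}
Sat(b ∨ ¬r) = {1, 2, 3, 4, 5}
E[b U (b ∨ ¬r)]: least fixpoint, start Z0 = Sat((b ∨ ¬r)) = {1, 2, 3, 4, 5}, add states in Sat(b) with some successor in Z. Already a fixed point.
Sat(E[b U (b ∨ ¬r)]) = {1, 2, 3, 4, 5}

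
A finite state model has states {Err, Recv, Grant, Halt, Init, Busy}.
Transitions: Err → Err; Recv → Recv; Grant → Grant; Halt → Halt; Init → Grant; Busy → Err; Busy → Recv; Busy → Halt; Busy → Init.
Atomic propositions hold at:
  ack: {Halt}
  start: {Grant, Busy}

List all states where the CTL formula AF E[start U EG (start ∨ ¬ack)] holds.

{Err, Recv, Grant, Init, Busy}

Sat(¬ack) = {Err, Recv, Grant, Init, Busy}
Sat(start ∨ ¬ack) = {Err, Recv, Grant, Init, Busy}
EG (start ∨ ¬ack): greatest fixpoint, start Z0 = {Err, Recv, Grant, Init, Busy}, keep only states in Sat with some successor in Z. Already a fixed point.
Sat(EG (start ∨ ¬ack)) = {Err, Recv, Grant, Init, Busy}
E[start U EG (start ∨ ¬ack)]: least fixpoint, start Z0 = Sat(EG (start ∨ ¬ack)) = {Err, Recv, Grant, Init, Busy}, add states in Sat(start) with some successor in Z. Already a fixed point.
Sat(E[start U EG (start ∨ ¬ack)]) = {Err, Recv, Grant, Init, Busy}
AF E[start U EG (start ∨ ¬ack)]: least fixpoint, start Z0 = {Err, Recv, Grant, Init, Busy}, add states with every successor in Z. Already a fixed point.
Sat(AF E[start U EG (start ∨ ¬ack)]) = {Err, Recv, Grant, Init, Busy}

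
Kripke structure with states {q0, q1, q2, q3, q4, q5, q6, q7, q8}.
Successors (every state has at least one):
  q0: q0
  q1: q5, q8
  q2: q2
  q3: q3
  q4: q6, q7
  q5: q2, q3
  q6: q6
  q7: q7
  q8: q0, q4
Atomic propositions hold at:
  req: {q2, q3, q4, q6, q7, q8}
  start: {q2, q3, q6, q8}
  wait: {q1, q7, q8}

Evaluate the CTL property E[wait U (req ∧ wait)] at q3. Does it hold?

No

Sat(req ∧ wait) = {q7, q8}
E[wait U (req ∧ wait)]: least fixpoint, start Z0 = Sat((req ∧ wait)) = {q7, q8}, add states in Sat(wait) with some successor in Z. Z1 = {q1, q7, q8}; fixed.
Sat(E[wait U (req ∧ wait)]) = {q1, q7, q8}
q3 ∉ Sat(E[wait U (req ∧ wait)]) = {q1, q7, q8}, so the formula does not hold at q3.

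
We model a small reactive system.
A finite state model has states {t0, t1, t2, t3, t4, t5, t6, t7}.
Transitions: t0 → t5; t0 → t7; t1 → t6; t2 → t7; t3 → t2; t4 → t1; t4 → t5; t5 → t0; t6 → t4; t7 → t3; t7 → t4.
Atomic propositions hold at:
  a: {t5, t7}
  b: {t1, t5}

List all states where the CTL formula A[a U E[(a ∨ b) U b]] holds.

Sat(a ∨ b) = {t1, t5, t7}
E[(a ∨ b) U b]: least fixpoint, start Z0 = Sat(b) = {t1, t5}, add states in Sat(a ∨ b) with some successor in Z. Already a fixed point.
Sat(E[(a ∨ b) U b]) = {t1, t5}
A[a U E[(a ∨ b) U b]]: least fixpoint, start Z0 = Sat(E[(a ∨ b) U b]) = {t1, t5}, add states in Sat(a) with every successor in Z. Already a fixed point.
Sat(A[a U E[(a ∨ b) U b]]) = {t1, t5}

{t1, t5}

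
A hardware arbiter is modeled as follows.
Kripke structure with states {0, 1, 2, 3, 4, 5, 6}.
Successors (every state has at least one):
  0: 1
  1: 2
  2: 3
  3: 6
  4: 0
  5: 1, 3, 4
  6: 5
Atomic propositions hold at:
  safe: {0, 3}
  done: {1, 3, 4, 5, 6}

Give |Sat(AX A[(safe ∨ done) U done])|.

Sat(safe ∨ done) = {0, 1, 3, 4, 5, 6}
A[(safe ∨ done) U done]: least fixpoint, start Z0 = Sat(done) = {1, 3, 4, 5, 6}, add states in Sat(safe ∨ done) with every successor in Z. Z1 = {0, 1, 3, 4, 5, 6}; fixed.
Sat(A[(safe ∨ done) U done]) = {0, 1, 3, 4, 5, 6}
Sat(AX A[(safe ∨ done) U done]) = {s : every successor in {0, 1, 3, 4, 5, 6}} = {0, 2, 3, 4, 5, 6}
|Sat(AX A[(safe ∨ done) U done])| = |{0, 2, 3, 4, 5, 6}| = 6.

6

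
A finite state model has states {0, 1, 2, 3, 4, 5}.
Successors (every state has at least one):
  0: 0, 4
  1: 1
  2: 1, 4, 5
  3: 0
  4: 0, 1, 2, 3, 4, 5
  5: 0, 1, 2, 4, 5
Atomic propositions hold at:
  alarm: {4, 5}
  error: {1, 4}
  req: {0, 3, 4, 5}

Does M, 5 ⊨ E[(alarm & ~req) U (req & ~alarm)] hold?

Sat(~req) = {1, 2}
Sat(alarm & ~req) = ∅
Sat(~alarm) = {0, 1, 2, 3}
Sat(req & ~alarm) = {0, 3}
E[(alarm & ~req) U (req & ~alarm)]: least fixpoint, start Z0 = Sat((req & ~alarm)) = {0, 3}, add states in Sat(alarm & ~req) with some successor in Z. Already a fixed point.
Sat(E[(alarm & ~req) U (req & ~alarm)]) = {0, 3}
5 ∉ Sat(E[(alarm & ~req) U (req & ~alarm)]) = {0, 3}, so the formula does not hold at 5.

No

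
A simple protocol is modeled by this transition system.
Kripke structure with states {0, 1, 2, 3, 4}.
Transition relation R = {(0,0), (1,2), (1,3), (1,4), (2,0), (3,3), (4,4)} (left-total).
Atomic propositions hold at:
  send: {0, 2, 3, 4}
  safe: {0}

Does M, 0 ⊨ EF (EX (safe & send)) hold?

Sat(safe & send) = {0}
Sat(EX (safe & send)) = {s : some successor in {0}} = {0, 2}
EF (EX (safe & send)): least fixpoint, start Z0 = {0, 2}, add states with some successor in Z. Z1 = {0, 1, 2}; fixed.
Sat(EF (EX (safe & send))) = {0, 1, 2}
0 ∈ Sat(EF (EX (safe & send))) = {0, 1, 2}, so the formula holds at 0.

Yes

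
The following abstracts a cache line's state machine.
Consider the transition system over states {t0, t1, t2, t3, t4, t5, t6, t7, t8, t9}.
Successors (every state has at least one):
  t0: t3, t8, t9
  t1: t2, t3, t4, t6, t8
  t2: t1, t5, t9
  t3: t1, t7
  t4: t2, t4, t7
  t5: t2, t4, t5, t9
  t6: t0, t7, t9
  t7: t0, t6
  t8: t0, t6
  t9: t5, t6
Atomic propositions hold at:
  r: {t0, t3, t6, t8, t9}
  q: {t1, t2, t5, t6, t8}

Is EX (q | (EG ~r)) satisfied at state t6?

No

Sat(~r) = {t1, t2, t4, t5, t7}
EG ~r: greatest fixpoint, start Z0 = {t1, t2, t4, t5, t7}, keep only states in Sat with some successor in Z. Z1 = {t1, t2, t4, t5}; fixed.
Sat(EG ~r) = {t1, t2, t4, t5}
Sat(q | (EG ~r)) = {t1, t2, t4, t5, t6, t8}
Sat(EX (q | (EG ~r))) = {s : some successor in {t1, t2, t4, t5, t6, t8}} = {t0, t1, t2, t3, t4, t5, t7, t8, t9}
t6 ∉ Sat(EX (q | (EG ~r))) = {t0, t1, t2, t3, t4, t5, t7, t8, t9}, so the formula does not hold at t6.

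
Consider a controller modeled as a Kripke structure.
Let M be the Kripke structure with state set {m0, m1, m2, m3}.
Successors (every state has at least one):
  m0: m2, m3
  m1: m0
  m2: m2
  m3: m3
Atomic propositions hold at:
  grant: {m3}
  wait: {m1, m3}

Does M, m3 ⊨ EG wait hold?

EG wait: greatest fixpoint, start Z0 = {m1, m3}, keep only states in Sat with some successor in Z. Z1 = {m3}; fixed.
Sat(EG wait) = {m3}
m3 ∈ Sat(EG wait) = {m3}, so the formula holds at m3.

Yes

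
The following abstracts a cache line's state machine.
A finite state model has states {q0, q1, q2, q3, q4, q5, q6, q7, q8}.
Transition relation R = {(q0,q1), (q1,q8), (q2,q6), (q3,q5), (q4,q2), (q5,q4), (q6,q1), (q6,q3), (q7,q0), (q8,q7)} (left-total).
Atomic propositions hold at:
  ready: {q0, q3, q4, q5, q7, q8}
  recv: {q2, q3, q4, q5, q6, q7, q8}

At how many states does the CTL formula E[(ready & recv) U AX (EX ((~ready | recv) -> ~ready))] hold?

6

Sat(ready & recv) = {q3, q4, q5, q7, q8}
Sat(~ready) = {q1, q2, q6}
Sat(~ready | recv) = {q1, q2, q3, q4, q5, q6, q7, q8}
Sat((~ready | recv) -> ~ready) = {q0, q1, q2, q6}
Sat(EX ((~ready | recv) -> ~ready)) = {s : some successor in {q0, q1, q2, q6}} = {q0, q2, q4, q6, q7}
Sat(AX (EX ((~ready | recv) -> ~ready))) = {s : every successor in {q0, q2, q4, q6, q7}} = {q2, q4, q5, q7, q8}
E[(ready & recv) U AX (EX ((~ready | recv) -> ~ready))]: least fixpoint, start Z0 = Sat(AX (EX ((~ready | recv) -> ~ready))) = {q2, q4, q5, q7, q8}, add states in Sat(ready & recv) with some successor in Z. Z1 = {q2, q3, q4, q5, q7, q8}; fixed.
Sat(E[(ready & recv) U AX (EX ((~ready | recv) -> ~ready))]) = {q2, q3, q4, q5, q7, q8}
|Sat(E[(ready & recv) U AX (EX ((~ready | recv) -> ~ready))])| = |{q2, q3, q4, q5, q7, q8}| = 6.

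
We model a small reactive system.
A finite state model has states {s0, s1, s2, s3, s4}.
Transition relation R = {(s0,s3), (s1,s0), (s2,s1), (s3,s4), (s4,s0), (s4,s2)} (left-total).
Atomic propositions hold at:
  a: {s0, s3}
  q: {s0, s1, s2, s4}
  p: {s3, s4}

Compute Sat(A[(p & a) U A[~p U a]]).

Sat(p & a) = {s3}
Sat(~p) = {s0, s1, s2}
A[~p U a]: least fixpoint, start Z0 = Sat(a) = {s0, s3}, add states in Sat(~p) with every successor in Z. Z1 = {s0, s1, s3}; Z2 = {s0, s1, s2, s3}; fixed.
Sat(A[~p U a]) = {s0, s1, s2, s3}
A[(p & a) U A[~p U a]]: least fixpoint, start Z0 = Sat(A[~p U a]) = {s0, s1, s2, s3}, add states in Sat(p & a) with every successor in Z. Already a fixed point.
Sat(A[(p & a) U A[~p U a]]) = {s0, s1, s2, s3}

{s0, s1, s2, s3}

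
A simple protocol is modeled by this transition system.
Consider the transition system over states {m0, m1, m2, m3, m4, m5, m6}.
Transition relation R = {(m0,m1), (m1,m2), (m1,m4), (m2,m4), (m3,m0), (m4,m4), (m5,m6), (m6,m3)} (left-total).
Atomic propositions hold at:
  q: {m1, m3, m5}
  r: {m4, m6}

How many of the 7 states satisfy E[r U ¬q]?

Sat(¬q) = {m0, m2, m4, m6}
E[r U ¬q]: least fixpoint, start Z0 = Sat(¬q) = {m0, m2, m4, m6}, add states in Sat(r) with some successor in Z. Already a fixed point.
Sat(E[r U ¬q]) = {m0, m2, m4, m6}
|Sat(E[r U ¬q])| = |{m0, m2, m4, m6}| = 4.

4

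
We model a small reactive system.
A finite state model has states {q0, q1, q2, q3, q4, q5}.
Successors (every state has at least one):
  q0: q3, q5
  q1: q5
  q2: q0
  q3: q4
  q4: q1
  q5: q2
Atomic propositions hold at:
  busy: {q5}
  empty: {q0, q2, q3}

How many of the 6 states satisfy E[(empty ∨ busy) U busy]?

Sat(empty ∨ busy) = {q0, q2, q3, q5}
E[(empty ∨ busy) U busy]: least fixpoint, start Z0 = Sat(busy) = {q5}, add states in Sat(empty ∨ busy) with some successor in Z. Z1 = {q0, q5}; Z2 = {q0, q2, q5}; fixed.
Sat(E[(empty ∨ busy) U busy]) = {q0, q2, q5}
|Sat(E[(empty ∨ busy) U busy])| = |{q0, q2, q5}| = 3.

3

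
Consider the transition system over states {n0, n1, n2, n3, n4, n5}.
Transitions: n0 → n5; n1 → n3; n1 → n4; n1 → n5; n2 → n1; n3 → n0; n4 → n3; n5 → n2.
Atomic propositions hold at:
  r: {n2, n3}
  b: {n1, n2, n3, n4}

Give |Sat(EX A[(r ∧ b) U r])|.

3

Sat(r ∧ b) = {n2, n3}
A[(r ∧ b) U r]: least fixpoint, start Z0 = Sat(r) = {n2, n3}, add states in Sat(r ∧ b) with every successor in Z. Already a fixed point.
Sat(A[(r ∧ b) U r]) = {n2, n3}
Sat(EX A[(r ∧ b) U r]) = {s : some successor in {n2, n3}} = {n1, n4, n5}
|Sat(EX A[(r ∧ b) U r])| = |{n1, n4, n5}| = 3.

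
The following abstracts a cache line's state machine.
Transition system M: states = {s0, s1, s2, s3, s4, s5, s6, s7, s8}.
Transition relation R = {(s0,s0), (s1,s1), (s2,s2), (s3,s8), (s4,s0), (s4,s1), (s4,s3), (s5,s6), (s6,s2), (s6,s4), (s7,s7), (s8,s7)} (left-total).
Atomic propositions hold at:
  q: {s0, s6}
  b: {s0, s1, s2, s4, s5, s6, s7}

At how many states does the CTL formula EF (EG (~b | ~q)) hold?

8

Sat(~b) = {s3, s8}
Sat(~q) = {s1, s2, s3, s4, s5, s7, s8}
Sat(~b | ~q) = {s1, s2, s3, s4, s5, s7, s8}
EG (~b | ~q): greatest fixpoint, start Z0 = {s1, s2, s3, s4, s5, s7, s8}, keep only states in Sat with some successor in Z. Z1 = {s1, s2, s3, s4, s7, s8}; fixed.
Sat(EG (~b | ~q)) = {s1, s2, s3, s4, s7, s8}
EF (EG (~b | ~q)): least fixpoint, start Z0 = {s1, s2, s3, s4, s7, s8}, add states with some successor in Z. Z1 = {s1, s2, s3, s4, s6, s7, s8}; Z2 = {s1, s2, s3, s4, s5, s6, s7, s8}; fixed.
Sat(EF (EG (~b | ~q))) = {s1, s2, s3, s4, s5, s6, s7, s8}
|Sat(EF (EG (~b | ~q)))| = |{s1, s2, s3, s4, s5, s6, s7, s8}| = 8.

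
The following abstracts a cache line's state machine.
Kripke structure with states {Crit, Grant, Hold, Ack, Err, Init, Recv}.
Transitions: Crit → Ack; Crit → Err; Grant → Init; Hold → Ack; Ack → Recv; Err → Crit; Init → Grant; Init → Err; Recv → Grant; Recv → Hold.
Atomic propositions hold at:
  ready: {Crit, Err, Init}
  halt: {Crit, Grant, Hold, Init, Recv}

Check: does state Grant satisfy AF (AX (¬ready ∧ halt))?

No

Sat(¬ready) = {Grant, Hold, Ack, Recv}
Sat(¬ready ∧ halt) = {Grant, Hold, Recv}
Sat(AX (¬ready ∧ halt)) = {s : every successor in {Grant, Hold, Recv}} = {Ack, Recv}
AF (AX (¬ready ∧ halt)): least fixpoint, start Z0 = {Ack, Recv}, add states with every successor in Z. Z1 = {Hold, Ack, Recv}; fixed.
Sat(AF (AX (¬ready ∧ halt))) = {Hold, Ack, Recv}
Grant ∉ Sat(AF (AX (¬ready ∧ halt))) = {Hold, Ack, Recv}, so the formula does not hold at Grant.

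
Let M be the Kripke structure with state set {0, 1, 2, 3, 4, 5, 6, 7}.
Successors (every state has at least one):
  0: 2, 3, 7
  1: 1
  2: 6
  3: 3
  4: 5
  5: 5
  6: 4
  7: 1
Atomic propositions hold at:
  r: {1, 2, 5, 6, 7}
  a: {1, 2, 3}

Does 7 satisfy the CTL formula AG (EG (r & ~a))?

No

Sat(~a) = {0, 4, 5, 6, 7}
Sat(r & ~a) = {5, 6, 7}
EG (r & ~a): greatest fixpoint, start Z0 = {5, 6, 7}, keep only states in Sat with some successor in Z. Z1 = {5}; fixed.
Sat(EG (r & ~a)) = {5}
AG (EG (r & ~a)): greatest fixpoint, start Z0 = {5}, keep only states in Sat with every successor in Z. Already a fixed point.
Sat(AG (EG (r & ~a))) = {5}
7 ∉ Sat(AG (EG (r & ~a))) = {5}, so the formula does not hold at 7.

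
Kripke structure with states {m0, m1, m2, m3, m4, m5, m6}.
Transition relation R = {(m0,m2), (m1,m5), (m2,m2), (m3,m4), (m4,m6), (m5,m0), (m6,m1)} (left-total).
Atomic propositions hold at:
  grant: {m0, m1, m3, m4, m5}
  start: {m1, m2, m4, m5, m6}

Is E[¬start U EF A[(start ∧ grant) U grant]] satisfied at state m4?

Sat(¬start) = {m0, m3}
Sat(start ∧ grant) = {m1, m4, m5}
A[(start ∧ grant) U grant]: least fixpoint, start Z0 = Sat(grant) = {m0, m1, m3, m4, m5}, add states in Sat(start ∧ grant) with every successor in Z. Already a fixed point.
Sat(A[(start ∧ grant) U grant]) = {m0, m1, m3, m4, m5}
EF A[(start ∧ grant) U grant]: least fixpoint, start Z0 = {m0, m1, m3, m4, m5}, add states with some successor in Z. Z1 = {m0, m1, m3, m4, m5, m6}; fixed.
Sat(EF A[(start ∧ grant) U grant]) = {m0, m1, m3, m4, m5, m6}
E[¬start U EF A[(start ∧ grant) U grant]]: least fixpoint, start Z0 = Sat(EF A[(start ∧ grant) U grant]) = {m0, m1, m3, m4, m5, m6}, add states in Sat(¬start) with some successor in Z. Already a fixed point.
Sat(E[¬start U EF A[(start ∧ grant) U grant]]) = {m0, m1, m3, m4, m5, m6}
m4 ∈ Sat(E[¬start U EF A[(start ∧ grant) U grant]]) = {m0, m1, m3, m4, m5, m6}, so the formula holds at m4.

Yes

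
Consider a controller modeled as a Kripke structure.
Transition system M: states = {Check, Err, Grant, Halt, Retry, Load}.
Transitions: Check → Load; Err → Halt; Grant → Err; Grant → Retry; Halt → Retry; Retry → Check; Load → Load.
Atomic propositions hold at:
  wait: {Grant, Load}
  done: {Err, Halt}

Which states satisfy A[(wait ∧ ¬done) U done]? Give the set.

{Err, Halt}

Sat(¬done) = {Check, Grant, Retry, Load}
Sat(wait ∧ ¬done) = {Grant, Load}
A[(wait ∧ ¬done) U done]: least fixpoint, start Z0 = Sat(done) = {Err, Halt}, add states in Sat(wait ∧ ¬done) with every successor in Z. Already a fixed point.
Sat(A[(wait ∧ ¬done) U done]) = {Err, Halt}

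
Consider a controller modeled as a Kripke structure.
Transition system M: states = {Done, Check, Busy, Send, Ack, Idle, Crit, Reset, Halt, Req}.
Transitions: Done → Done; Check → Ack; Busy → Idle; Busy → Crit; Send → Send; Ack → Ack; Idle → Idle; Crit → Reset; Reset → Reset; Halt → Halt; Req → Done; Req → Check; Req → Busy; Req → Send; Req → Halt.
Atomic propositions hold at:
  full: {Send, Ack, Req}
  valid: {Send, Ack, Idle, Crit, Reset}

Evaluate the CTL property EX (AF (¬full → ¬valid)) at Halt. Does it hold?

Sat(¬full) = {Done, Check, Busy, Idle, Crit, Reset, Halt}
Sat(¬valid) = {Done, Check, Busy, Halt, Req}
Sat(¬full → ¬valid) = {Done, Check, Busy, Send, Ack, Halt, Req}
AF (¬full → ¬valid): least fixpoint, start Z0 = {Done, Check, Busy, Send, Ack, Halt, Req}, add states with every successor in Z. Already a fixed point.
Sat(AF (¬full → ¬valid)) = {Done, Check, Busy, Send, Ack, Halt, Req}
Sat(EX (AF (¬full → ¬valid))) = {s : some successor in {Done, Check, Busy, Send, Ack, Halt, Req}} = {Done, Check, Send, Ack, Halt, Req}
Halt ∈ Sat(EX (AF (¬full → ¬valid))) = {Done, Check, Send, Ack, Halt, Req}, so the formula holds at Halt.

Yes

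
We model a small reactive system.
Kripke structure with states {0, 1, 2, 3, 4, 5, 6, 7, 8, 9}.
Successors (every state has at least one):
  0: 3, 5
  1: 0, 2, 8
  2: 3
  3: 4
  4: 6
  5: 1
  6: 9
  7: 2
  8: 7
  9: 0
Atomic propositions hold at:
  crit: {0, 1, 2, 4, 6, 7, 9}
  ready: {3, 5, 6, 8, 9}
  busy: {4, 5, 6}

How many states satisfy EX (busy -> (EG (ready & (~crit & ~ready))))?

8

Sat(~crit) = {3, 5, 8}
Sat(~ready) = {0, 1, 2, 4, 7}
Sat(~crit & ~ready) = ∅
Sat(ready & (~crit & ~ready)) = ∅
EG (ready & (~crit & ~ready)): greatest fixpoint, start Z0 = ∅, keep only states in Sat with some successor in Z. Already a fixed point.
Sat(EG (ready & (~crit & ~ready))) = ∅
Sat(busy -> (EG (ready & (~crit & ~ready)))) = {0, 1, 2, 3, 7, 8, 9}
Sat(EX (busy -> (EG (ready & (~crit & ~ready))))) = {s : some successor in {0, 1, 2, 3, 7, 8, 9}} = {0, 1, 2, 5, 6, 7, 8, 9}
|Sat(EX (busy -> (EG (ready & (~crit & ~ready)))))| = |{0, 1, 2, 5, 6, 7, 8, 9}| = 8.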